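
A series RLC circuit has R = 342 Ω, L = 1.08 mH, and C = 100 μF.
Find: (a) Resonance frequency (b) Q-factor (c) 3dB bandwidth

Step 1 — Resonance: ω₀ = 1/√(LC) = 1/√(0.00108·0.0001) = 3043 rad/s.
Step 2 — f₀ = ω₀/(2π) = 484.3 Hz.
Step 3 — Series Q: Q = ω₀L/R = 3043·0.00108/342 = 0.009609.
Step 4 — Bandwidth: Δω = ω₀/Q = 3.167e+05 rad/s; BW = Δω/(2π) = 5.04e+04 Hz.

(a) f₀ = 484.3 Hz  (b) Q = 0.009609  (c) BW = 5.04e+04 Hz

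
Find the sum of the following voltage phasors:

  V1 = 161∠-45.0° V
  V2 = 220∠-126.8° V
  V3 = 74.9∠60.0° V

Step 1 — Convert each phasor to rectangular form:
  V1 = 161·(cos(-45.0°) + j·sin(-45.0°)) = 113.8 - j113.8 V
  V2 = 220·(cos(-126.8°) + j·sin(-126.8°)) = -131.8 - j176.2 V
  V3 = 74.9·(cos(60.0°) + j·sin(60.0°)) = 37.45 + j64.87 V
Step 2 — Sum components: V_total = 19.51 - j225.1 V.
Step 3 — Convert to polar: |V_total| = 226 V, ∠V_total = -85.0°.

V_total = 226∠-85.0° V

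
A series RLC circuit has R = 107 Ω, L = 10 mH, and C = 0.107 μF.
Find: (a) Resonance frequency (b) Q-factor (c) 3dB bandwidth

Step 1 — Resonance condition Im(Z)=0 gives ω₀ = 1/√(LC).
Step 2 — ω₀ = 1/√(0.01·1.07e-07) = 3.057e+04 rad/s.
Step 3 — f₀ = ω₀/(2π) = 4866 Hz.
Step 4 — Series Q: Q = ω₀L/R = 3.057e+04·0.01/107 = 2.857.
Step 5 — 3dB bandwidth: Δω = ω₀/Q = 1.07e+04 rad/s; BW = Δω/(2π) = 1703 Hz.

(a) f₀ = 4866 Hz  (b) Q = 2.857  (c) BW = 1703 Hz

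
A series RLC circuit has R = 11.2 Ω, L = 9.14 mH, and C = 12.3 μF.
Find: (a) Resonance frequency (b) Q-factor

Step 1 — Resonance condition Im(Z)=0 gives ω₀ = 1/√(LC).
Step 2 — ω₀ = 1/√(0.00914·1.23e-05) = 2982 rad/s.
Step 3 — f₀ = ω₀/(2π) = 474.7 Hz.
Step 4 — Series Q: Q = ω₀L/R = 2982·0.00914/11.2 = 2.434.

(a) f₀ = 474.7 Hz  (b) Q = 2.434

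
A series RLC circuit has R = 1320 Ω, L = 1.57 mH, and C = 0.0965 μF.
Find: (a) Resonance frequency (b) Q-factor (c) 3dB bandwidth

Step 1 — Resonance: ω₀ = 1/√(LC) = 1/√(0.00157·9.65e-08) = 8.124e+04 rad/s.
Step 2 — f₀ = ω₀/(2π) = 1.293e+04 Hz.
Step 3 — Series Q: Q = ω₀L/R = 8.124e+04·0.00157/1320 = 0.09663.
Step 4 — Bandwidth: Δω = ω₀/Q = 8.408e+05 rad/s; BW = Δω/(2π) = 1.338e+05 Hz.

(a) f₀ = 1.293e+04 Hz  (b) Q = 0.09663  (c) BW = 1.338e+05 Hz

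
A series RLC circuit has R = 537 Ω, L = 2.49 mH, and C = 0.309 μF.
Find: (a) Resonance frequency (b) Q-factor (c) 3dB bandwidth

Step 1 — Resonance condition Im(Z)=0 gives ω₀ = 1/√(LC).
Step 2 — ω₀ = 1/√(0.00249·3.09e-07) = 3.605e+04 rad/s.
Step 3 — f₀ = ω₀/(2π) = 5738 Hz.
Step 4 — Series Q: Q = ω₀L/R = 3.605e+04·0.00249/537 = 0.1672.
Step 5 — 3dB bandwidth: Δω = ω₀/Q = 2.157e+05 rad/s; BW = Δω/(2π) = 3.432e+04 Hz.

(a) f₀ = 5738 Hz  (b) Q = 0.1672  (c) BW = 3.432e+04 Hz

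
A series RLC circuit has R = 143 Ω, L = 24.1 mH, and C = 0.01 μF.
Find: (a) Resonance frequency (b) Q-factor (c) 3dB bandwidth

Step 1 — Resonance condition Im(Z)=0 gives ω₀ = 1/√(LC).
Step 2 — ω₀ = 1/√(0.0241·1e-08) = 6.442e+04 rad/s.
Step 3 — f₀ = ω₀/(2π) = 1.025e+04 Hz.
Step 4 — Series Q: Q = ω₀L/R = 6.442e+04·0.0241/143 = 10.86.
Step 5 — 3dB bandwidth: Δω = ω₀/Q = 5934 rad/s; BW = Δω/(2π) = 944.4 Hz.

(a) f₀ = 1.025e+04 Hz  (b) Q = 10.86  (c) BW = 944.4 Hz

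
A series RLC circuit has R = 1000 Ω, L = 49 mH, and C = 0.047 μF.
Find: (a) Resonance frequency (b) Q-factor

Step 1 — Resonance condition Im(Z)=0 gives ω₀ = 1/√(LC).
Step 2 — ω₀ = 1/√(0.049·4.7e-08) = 2.084e+04 rad/s.
Step 3 — f₀ = ω₀/(2π) = 3316 Hz.
Step 4 — Series Q: Q = ω₀L/R = 2.084e+04·0.049/1000 = 1.021.

(a) f₀ = 3316 Hz  (b) Q = 1.021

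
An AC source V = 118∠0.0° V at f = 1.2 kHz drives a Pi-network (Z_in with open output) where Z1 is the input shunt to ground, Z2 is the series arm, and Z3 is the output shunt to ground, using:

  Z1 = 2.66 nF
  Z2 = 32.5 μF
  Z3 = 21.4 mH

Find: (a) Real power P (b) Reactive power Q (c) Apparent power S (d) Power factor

Step 1 — Angular frequency: ω = 2π·f = 2π·1200 = 7540 rad/s.
Step 2 — Component impedances:
  Z1: Z = 1/(jωC) = -j/(ω·C) = 0 - j4.986e+04 Ω
  Z2: Z = 1/(jωC) = -j/(ω·C) = 0 - j4.081 Ω
  Z3: Z = jωL = j·7540·0.0214 = 0 + j161.4 Ω
Step 3 — With open output, the series arm Z2 and the output shunt Z3 appear in series to ground: Z2 + Z3 = 0 + j157.3 Ω.
Step 4 — Parallel with input shunt Z1: Z_in = Z1 || (Z2 + Z3) = 0 + j157.8 Ω = 157.8∠90.0° Ω.
Step 5 — Source phasor: V = 118∠0.0° V = 118 V.
Step 6 — Current: I = V / Z = 0 - j0.7479 A = 0.7479∠-90.0° A.
Step 7 — Complex power: S = V·I* = 0 + j88.26 VA.
Step 8 — Real power: P = Re(S) = 0 W.
Step 9 — Reactive power: Q = Im(S) = 88.26 VAR.
Step 10 — Apparent power: |S| = 88.26 VA.
Step 11 — Power factor: PF = P/|S| = 0 (lagging).

(a) P = 0 W  (b) Q = 88.26 VAR  (c) S = 88.26 VA  (d) PF = 0 (lagging)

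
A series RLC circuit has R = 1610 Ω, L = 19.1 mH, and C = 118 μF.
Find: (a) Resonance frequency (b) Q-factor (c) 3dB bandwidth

Step 1 — Resonance condition Im(Z)=0 gives ω₀ = 1/√(LC).
Step 2 — ω₀ = 1/√(0.0191·0.000118) = 666.1 rad/s.
Step 3 — f₀ = ω₀/(2π) = 106 Hz.
Step 4 — Series Q: Q = ω₀L/R = 666.1·0.0191/1610 = 0.007902.
Step 5 — 3dB bandwidth: Δω = ω₀/Q = 8.429e+04 rad/s; BW = Δω/(2π) = 1.342e+04 Hz.

(a) f₀ = 106 Hz  (b) Q = 0.007902  (c) BW = 1.342e+04 Hz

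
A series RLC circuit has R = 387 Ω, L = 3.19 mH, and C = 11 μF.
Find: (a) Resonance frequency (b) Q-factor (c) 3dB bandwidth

Step 1 — Resonance: ω₀ = 1/√(LC) = 1/√(0.00319·1.1e-05) = 5338 rad/s.
Step 2 — f₀ = ω₀/(2π) = 849.6 Hz.
Step 3 — Series Q: Q = ω₀L/R = 5338·0.00319/387 = 0.044.
Step 4 — Bandwidth: Δω = ω₀/Q = 1.213e+05 rad/s; BW = Δω/(2π) = 1.931e+04 Hz.

(a) f₀ = 849.6 Hz  (b) Q = 0.044  (c) BW = 1.931e+04 Hz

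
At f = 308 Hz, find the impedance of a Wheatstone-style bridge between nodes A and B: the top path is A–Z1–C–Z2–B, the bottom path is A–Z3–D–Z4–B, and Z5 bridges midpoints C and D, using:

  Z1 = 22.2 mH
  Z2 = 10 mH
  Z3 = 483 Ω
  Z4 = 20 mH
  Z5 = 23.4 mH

Step 1 — Angular frequency: ω = 2π·f = 2π·308 = 1935 rad/s.
Step 2 — Component impedances:
  Z1: Z = jωL = j·1935·0.0222 = 0 + j42.96 Ω
  Z2: Z = jωL = j·1935·0.01 = 0 + j19.35 Ω
  Z3: Z = R = 483 Ω
  Z4: Z = jωL = j·1935·0.02 = 0 + j38.7 Ω
  Z5: Z = jωL = j·1935·0.0234 = 0 + j45.28 Ω
Step 3 — Bridge requires nodal analysis (the Z5 bridge couples midpoints C and D, so the two paths cannot be reduced to a simple series/parallel combination). Setting node B to ground and injecting 1 A at node A, the 3-node admittance system at A, C, D solves to V_A = Z_AB = 5.371 + j57.93 Ω = 58.18∠84.7° Ω.

Z = 5.371 + j57.93 Ω = 58.18∠84.7° Ω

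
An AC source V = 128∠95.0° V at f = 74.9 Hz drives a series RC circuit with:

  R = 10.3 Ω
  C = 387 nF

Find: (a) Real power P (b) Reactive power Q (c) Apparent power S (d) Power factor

Step 1 — Angular frequency: ω = 2π·f = 2π·74.9 = 470.6 rad/s.
Step 2 — Component impedances:
  R: Z = R = 10.3 Ω
  C: Z = 1/(jωC) = -j/(ω·C) = 0 - j5491 Ω
Step 3 — Series combination: Z_total = R + C = 10.3 - j5491 Ω = 5491∠-89.9° Ω.
Step 4 — Source phasor: V = 128∠95.0° V = -11.16 + j127.5 V.
Step 5 — Current: I = V / Z = -0.02323 - j0.001988 A = 0.02331∠-175.1° A.
Step 6 — Complex power: S = V·I* = 0.005598 - j2.984 VA.
Step 7 — Real power: P = Re(S) = 0.005598 W.
Step 8 — Reactive power: Q = Im(S) = -2.984 VAR.
Step 9 — Apparent power: |S| = 2.984 VA.
Step 10 — Power factor: PF = P/|S| = 0.001876 (leading).

(a) P = 0.005598 W  (b) Q = -2.984 VAR  (c) S = 2.984 VA  (d) PF = 0.001876 (leading)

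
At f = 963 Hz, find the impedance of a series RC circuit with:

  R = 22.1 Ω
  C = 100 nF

Step 1 — Angular frequency: ω = 2π·f = 2π·963 = 6051 rad/s.
Step 2 — Component impedances:
  R: Z = R = 22.1 Ω
  C: Z = 1/(jωC) = -j/(ω·C) = 0 - j1653 Ω
Step 3 — Series combination: Z_total = R + C = 22.1 - j1653 Ω = 1653∠-89.2° Ω.

Z = 22.1 - j1653 Ω = 1653∠-89.2° Ω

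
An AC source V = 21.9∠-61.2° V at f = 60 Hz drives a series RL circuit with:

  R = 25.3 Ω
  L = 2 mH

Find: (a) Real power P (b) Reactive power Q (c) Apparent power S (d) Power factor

Step 1 — Angular frequency: ω = 2π·f = 2π·60 = 377 rad/s.
Step 2 — Component impedances:
  R: Z = R = 25.3 Ω
  L: Z = jωL = j·377·0.002 = 0 + j0.754 Ω
Step 3 — Series combination: Z_total = R + L = 25.3 + j0.754 Ω = 25.31∠1.7° Ω.
Step 4 — Source phasor: V = 21.9∠-61.2° V = 10.55 - j19.19 V.
Step 5 — Current: I = V / Z = 0.3941 - j0.7703 A = 0.8652∠-62.9° A.
Step 6 — Complex power: S = V·I* = 18.94 + j0.5644 VA.
Step 7 — Real power: P = Re(S) = 18.94 W.
Step 8 — Reactive power: Q = Im(S) = 0.5644 VAR.
Step 9 — Apparent power: |S| = 18.95 VA.
Step 10 — Power factor: PF = P/|S| = 0.9996 (lagging).

(a) P = 18.94 W  (b) Q = 0.5644 VAR  (c) S = 18.95 VA  (d) PF = 0.9996 (lagging)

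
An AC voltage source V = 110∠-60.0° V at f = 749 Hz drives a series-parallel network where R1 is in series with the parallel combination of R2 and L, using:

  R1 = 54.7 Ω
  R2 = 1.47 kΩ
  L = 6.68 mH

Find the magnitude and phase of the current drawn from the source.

Step 1 — Angular frequency: ω = 2π·f = 2π·749 = 4706 rad/s.
Step 2 — Component impedances:
  R1: Z = R = 54.7 Ω
  R2: Z = R = 1470 Ω
  L: Z = jωL = j·4706·0.00668 = 0 + j31.44 Ω
Step 3 — Parallel branch: R2 || L = 1/(1/R2 + 1/L) = 0.672 + j31.42 Ω.
Step 4 — Series with R1: Z_total = R1 + (R2 || L) = 55.37 + j31.42 Ω = 63.67∠29.6° Ω.
Step 5 — Source phasor: V = 110∠-60.0° V = 55 - j95.26 V.
Step 6 — Ohm's law: I = V / Z_total = (55 - j95.26) / (55.37 + j31.42) = 0.01285 - j1.728 A.
Step 7 — Convert to polar: |I| = 1.728 A, ∠I = -89.6°.

I = 1.728∠-89.6° A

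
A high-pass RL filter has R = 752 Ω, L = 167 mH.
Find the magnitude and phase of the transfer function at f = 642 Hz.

Step 1 — Angular frequency: ω = 2π·642 = 4034 rad/s.
Step 2 — Transfer function: H(jω) = jωL/(R + jωL).
Step 3 — Numerator jωL = j·673.6; denominator R + jωL = 752 + j673.6.
Step 4 — H = 0.4452 + j0.497.
Step 5 — Magnitude: |H| = 0.6672 (-3.5 dB); phase: φ = 48.1°.

|H| = 0.6672 (-3.5 dB), φ = 48.1°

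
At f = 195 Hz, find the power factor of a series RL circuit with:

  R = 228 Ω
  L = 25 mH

Step 1 — Angular frequency: ω = 2π·f = 2π·195 = 1225 rad/s.
Step 2 — Component impedances:
  R: Z = R = 228 Ω
  L: Z = jωL = j·1225·0.025 = 0 + j30.63 Ω
Step 3 — Series combination: Z_total = R + L = 228 + j30.63 Ω = 230∠7.7° Ω.
Step 4 — Power factor: PF = cos(φ) = Re(Z)/|Z| = 228/230.05 = 0.9911.
Step 5 — Type: Im(Z) = 30.63 ⇒ lagging (phase φ = 7.7°).

PF = 0.9911 (lagging, φ = 7.7°)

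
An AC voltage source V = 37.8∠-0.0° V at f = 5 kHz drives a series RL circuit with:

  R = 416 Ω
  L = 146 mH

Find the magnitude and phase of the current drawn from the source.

Step 1 — Angular frequency: ω = 2π·f = 2π·5000 = 3.142e+04 rad/s.
Step 2 — Component impedances:
  R: Z = R = 416 Ω
  L: Z = jωL = j·3.142e+04·0.146 = 0 + j4587 Ω
Step 3 — Series combination: Z_total = R + L = 416 + j4587 Ω = 4606∠84.8° Ω.
Step 4 — Source phasor: V = 37.8∠-0.0° V = 37.8 V.
Step 5 — Ohm's law: I = V / Z_total = (37.8) / (416 + j4587) = 0.0007413 - j0.008174 A.
Step 6 — Convert to polar: |I| = 0.008207 A, ∠I = -84.8°.

I = 0.008207∠-84.8° A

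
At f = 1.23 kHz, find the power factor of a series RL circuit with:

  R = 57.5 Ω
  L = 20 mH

Step 1 — Angular frequency: ω = 2π·f = 2π·1230 = 7728 rad/s.
Step 2 — Component impedances:
  R: Z = R = 57.5 Ω
  L: Z = jωL = j·7728·0.02 = 0 + j154.6 Ω
Step 3 — Series combination: Z_total = R + L = 57.5 + j154.6 Ω = 164.9∠69.6° Ω.
Step 4 — Power factor: PF = cos(φ) = Re(Z)/|Z| = 57.5/164.9 = 0.3487.
Step 5 — Type: Im(Z) = 154.6 ⇒ lagging (phase φ = 69.6°).

PF = 0.3487 (lagging, φ = 69.6°)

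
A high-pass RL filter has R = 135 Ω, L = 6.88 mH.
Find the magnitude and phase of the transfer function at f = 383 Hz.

Step 1 — Angular frequency: ω = 2π·383 = 2406 rad/s.
Step 2 — Transfer function: H(jω) = jωL/(R + jωL).
Step 3 — Numerator jωL = j·16.56; denominator R + jωL = 135 + j16.56.
Step 4 — H = 0.01482 + j0.1208.
Step 5 — Magnitude: |H| = 0.1217 (-18.3 dB); phase: φ = 83.0°.

|H| = 0.1217 (-18.3 dB), φ = 83.0°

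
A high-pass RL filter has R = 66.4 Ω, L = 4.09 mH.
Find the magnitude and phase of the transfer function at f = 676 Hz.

Step 1 — Angular frequency: ω = 2π·676 = 4247 rad/s.
Step 2 — Transfer function: H(jω) = jωL/(R + jωL).
Step 3 — Numerator jωL = j·17.37; denominator R + jωL = 66.4 + j17.37.
Step 4 — H = 0.06406 + j0.2449.
Step 5 — Magnitude: |H| = 0.2531 (-11.9 dB); phase: φ = 75.3°.

|H| = 0.2531 (-11.9 dB), φ = 75.3°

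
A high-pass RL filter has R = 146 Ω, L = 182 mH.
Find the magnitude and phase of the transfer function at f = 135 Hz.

Step 1 — Angular frequency: ω = 2π·135 = 848.2 rad/s.
Step 2 — Transfer function: H(jω) = jωL/(R + jωL).
Step 3 — Numerator jωL = j·154.4; denominator R + jωL = 146 + j154.4.
Step 4 — H = 0.5279 + j0.4992.
Step 5 — Magnitude: |H| = 0.7265 (-2.8 dB); phase: φ = 43.4°.

|H| = 0.7265 (-2.8 dB), φ = 43.4°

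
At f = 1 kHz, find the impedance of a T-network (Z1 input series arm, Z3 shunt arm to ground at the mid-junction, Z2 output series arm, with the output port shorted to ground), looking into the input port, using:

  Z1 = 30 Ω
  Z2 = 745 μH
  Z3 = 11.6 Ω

Step 1 — Angular frequency: ω = 2π·f = 2π·1000 = 6283 rad/s.
Step 2 — Component impedances:
  Z1: Z = R = 30 Ω
  Z2: Z = jωL = j·6283·0.000745 = 0 + j4.681 Ω
  Z3: Z = R = 11.6 Ω
Step 3 — With the output port shorted to ground, the output series arm Z2 runs from the junction to ground; the shunt arm Z3 also runs from the junction to ground. They appear in parallel: Z3 || Z2 = 1.624 + j4.025 Ω.
Step 4 — Series with input arm Z1: Z_in = Z1 + (Z3 || Z2) = 31.62 + j4.025 Ω = 31.88∠7.3° Ω.

Z = 31.62 + j4.025 Ω = 31.88∠7.3° Ω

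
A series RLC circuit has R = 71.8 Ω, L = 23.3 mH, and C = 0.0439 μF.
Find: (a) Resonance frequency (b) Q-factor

Step 1 — Resonance condition Im(Z)=0 gives ω₀ = 1/√(LC).
Step 2 — ω₀ = 1/√(0.0233·4.39e-08) = 3.127e+04 rad/s.
Step 3 — f₀ = ω₀/(2π) = 4976 Hz.
Step 4 — Series Q: Q = ω₀L/R = 3.127e+04·0.0233/71.8 = 10.15.

(a) f₀ = 4976 Hz  (b) Q = 10.15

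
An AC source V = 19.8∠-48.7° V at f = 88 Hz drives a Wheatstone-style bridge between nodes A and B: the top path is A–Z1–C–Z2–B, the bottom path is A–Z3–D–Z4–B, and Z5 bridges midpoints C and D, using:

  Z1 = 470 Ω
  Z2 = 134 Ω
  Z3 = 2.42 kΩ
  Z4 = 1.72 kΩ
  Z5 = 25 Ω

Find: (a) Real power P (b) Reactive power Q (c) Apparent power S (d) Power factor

Step 1 — Angular frequency: ω = 2π·f = 2π·88 = 552.9 rad/s.
Step 2 — Component impedances:
  Z1: Z = R = 470 Ω
  Z2: Z = R = 134 Ω
  Z3: Z = R = 2420 Ω
  Z4: Z = R = 1720 Ω
  Z5: Z = R = 25 Ω
Step 3 — Bridge requires nodal analysis (the Z5 bridge couples midpoints C and D, so the two paths cannot be reduced to a simple series/parallel combination). Setting node B to ground and injecting 1 A at node A, the 3-node admittance system at A, C, D solves to V_A = Z_AB = 518.1 Ω = 518.1∠0.0° Ω.
Step 4 — Source phasor: V = 19.8∠-48.7° V = 13.07 - j14.88 V.
Step 5 — Current: I = V / Z = 0.02522 - j0.02871 A = 0.03822∠-48.7° A.
Step 6 — Complex power: S = V·I* = 0.7567 VA.
Step 7 — Real power: P = Re(S) = 0.7567 W.
Step 8 — Reactive power: Q = Im(S) = 0 VAR.
Step 9 — Apparent power: |S| = 0.7567 VA.
Step 10 — Power factor: PF = P/|S| = 1 (unity).

(a) P = 0.7567 W  (b) Q = 0 VAR  (c) S = 0.7567 VA  (d) PF = 1 (unity)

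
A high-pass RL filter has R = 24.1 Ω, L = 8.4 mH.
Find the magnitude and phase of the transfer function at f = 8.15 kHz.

Step 1 — Angular frequency: ω = 2π·8150 = 5.121e+04 rad/s.
Step 2 — Transfer function: H(jω) = jωL/(R + jωL).
Step 3 — Numerator jωL = j·430.1; denominator R + jωL = 24.1 + j430.1.
Step 4 — H = 0.9969 + j0.05585.
Step 5 — Magnitude: |H| = 0.9984 (-0.0 dB); phase: φ = 3.2°.

|H| = 0.9984 (-0.0 dB), φ = 3.2°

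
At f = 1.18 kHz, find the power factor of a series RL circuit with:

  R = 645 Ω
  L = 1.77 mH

Step 1 — Angular frequency: ω = 2π·f = 2π·1180 = 7414 rad/s.
Step 2 — Component impedances:
  R: Z = R = 645 Ω
  L: Z = jωL = j·7414·0.00177 = 0 + j13.12 Ω
Step 3 — Series combination: Z_total = R + L = 645 + j13.12 Ω = 645.1∠1.2° Ω.
Step 4 — Power factor: PF = cos(φ) = Re(Z)/|Z| = 645/645.1 = 0.9998.
Step 5 — Type: Im(Z) = 13.12 ⇒ lagging (phase φ = 1.2°).

PF = 0.9998 (lagging, φ = 1.2°)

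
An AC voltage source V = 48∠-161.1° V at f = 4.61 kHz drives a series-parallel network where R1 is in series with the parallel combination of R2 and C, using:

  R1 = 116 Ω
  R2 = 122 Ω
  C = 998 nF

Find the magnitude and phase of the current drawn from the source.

Step 1 — Angular frequency: ω = 2π·f = 2π·4610 = 2.897e+04 rad/s.
Step 2 — Component impedances:
  R1: Z = R = 116 Ω
  R2: Z = R = 122 Ω
  C: Z = 1/(jωC) = -j/(ω·C) = 0 - j34.59 Ω
Step 3 — Parallel branch: R2 || C = 1/(1/R2 + 1/C) = 9.079 - j32.02 Ω.
Step 4 — Series with R1: Z_total = R1 + (R2 || C) = 125.1 - j32.02 Ω = 129.1∠-14.4° Ω.
Step 5 — Source phasor: V = 48∠-161.1° V = -45.41 - j15.55 V.
Step 6 — Ohm's law: I = V / Z_total = (-45.41 - j15.55) / (125.1 - j32.02) = -0.3109 - j0.2039 A.
Step 7 — Convert to polar: |I| = 0.3718 A, ∠I = -146.7°.

I = 0.3718∠-146.7° A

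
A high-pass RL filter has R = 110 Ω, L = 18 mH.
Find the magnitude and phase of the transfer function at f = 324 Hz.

Step 1 — Angular frequency: ω = 2π·324 = 2036 rad/s.
Step 2 — Transfer function: H(jω) = jωL/(R + jωL).
Step 3 — Numerator jωL = j·36.64; denominator R + jωL = 110 + j36.64.
Step 4 — H = 0.09989 + j0.2998.
Step 5 — Magnitude: |H| = 0.316 (-10.0 dB); phase: φ = 71.6°.

|H| = 0.316 (-10.0 dB), φ = 71.6°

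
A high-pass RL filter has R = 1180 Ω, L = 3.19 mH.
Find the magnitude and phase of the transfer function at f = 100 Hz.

Step 1 — Angular frequency: ω = 2π·100 = 628.3 rad/s.
Step 2 — Transfer function: H(jω) = jωL/(R + jωL).
Step 3 — Numerator jωL = j·2.004; denominator R + jωL = 1180 + j2.004.
Step 4 — H = 2.885e-06 + j0.001699.
Step 5 — Magnitude: |H| = 0.001699 (-55.4 dB); phase: φ = 89.9°.

|H| = 0.001699 (-55.4 dB), φ = 89.9°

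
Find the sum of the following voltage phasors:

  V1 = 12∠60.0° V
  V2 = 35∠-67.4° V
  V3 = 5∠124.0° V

Step 1 — Convert each phasor to rectangular form:
  V1 = 12·(cos(60.0°) + j·sin(60.0°)) = 6 + j10.39 V
  V2 = 35·(cos(-67.4°) + j·sin(-67.4°)) = 13.45 - j32.31 V
  V3 = 5·(cos(124.0°) + j·sin(124.0°)) = -2.796 + j4.145 V
Step 2 — Sum components: V_total = 16.65 - j17.77 V.
Step 3 — Convert to polar: |V_total| = 24.36 V, ∠V_total = -46.9°.

V_total = 24.36∠-46.9° V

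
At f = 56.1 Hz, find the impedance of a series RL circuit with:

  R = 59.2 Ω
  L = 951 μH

Step 1 — Angular frequency: ω = 2π·f = 2π·56.1 = 352.5 rad/s.
Step 2 — Component impedances:
  R: Z = R = 59.2 Ω
  L: Z = jωL = j·352.5·0.000951 = 0 + j0.3352 Ω
Step 3 — Series combination: Z_total = R + L = 59.2 + j0.3352 Ω = 59.2∠0.3° Ω.

Z = 59.2 + j0.3352 Ω = 59.2∠0.3° Ω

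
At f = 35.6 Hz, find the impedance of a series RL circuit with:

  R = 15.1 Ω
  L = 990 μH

Step 1 — Angular frequency: ω = 2π·f = 2π·35.6 = 223.7 rad/s.
Step 2 — Component impedances:
  R: Z = R = 15.1 Ω
  L: Z = jωL = j·223.7·0.00099 = 0 + j0.2214 Ω
Step 3 — Series combination: Z_total = R + L = 15.1 + j0.2214 Ω = 15.1∠0.8° Ω.

Z = 15.1 + j0.2214 Ω = 15.1∠0.8° Ω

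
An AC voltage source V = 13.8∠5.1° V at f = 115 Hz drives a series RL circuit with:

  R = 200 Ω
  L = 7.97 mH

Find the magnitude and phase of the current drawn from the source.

Step 1 — Angular frequency: ω = 2π·f = 2π·115 = 722.6 rad/s.
Step 2 — Component impedances:
  R: Z = R = 200 Ω
  L: Z = jωL = j·722.6·0.00797 = 0 + j5.759 Ω
Step 3 — Series combination: Z_total = R + L = 200 + j5.759 Ω = 200.1∠1.6° Ω.
Step 4 — Source phasor: V = 13.8∠5.1° V = 13.75 + j1.227 V.
Step 5 — Ohm's law: I = V / Z_total = (13.75 + j1.227) / (200 + j5.759) = 0.06885 + j0.004151 A.
Step 6 — Convert to polar: |I| = 0.06897 A, ∠I = 3.5°.

I = 0.06897∠3.5° A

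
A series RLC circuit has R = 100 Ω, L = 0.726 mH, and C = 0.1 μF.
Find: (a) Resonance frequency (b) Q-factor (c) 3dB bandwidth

Step 1 — Resonance: ω₀ = 1/√(LC) = 1/√(0.000726·1e-07) = 1.174e+05 rad/s.
Step 2 — f₀ = ω₀/(2π) = 1.868e+04 Hz.
Step 3 — Series Q: Q = ω₀L/R = 1.174e+05·0.000726/100 = 0.8521.
Step 4 — Bandwidth: Δω = ω₀/Q = 1.377e+05 rad/s; BW = Δω/(2π) = 2.192e+04 Hz.

(a) f₀ = 1.868e+04 Hz  (b) Q = 0.8521  (c) BW = 2.192e+04 Hz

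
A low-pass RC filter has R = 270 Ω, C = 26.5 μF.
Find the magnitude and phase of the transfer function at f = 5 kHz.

Step 1 — Angular frequency: ω = 2π·5000 = 3.142e+04 rad/s.
Step 2 — Transfer function: H(jω) = 1/(1 + jωRC).
Step 3 — Denominator: 1 + jωRC = 1 + j·3.142e+04·270·2.65e-05 = 1 + j224.8.
Step 4 — H = 1.979e-05 - j0.004449.
Step 5 — Magnitude: |H| = 0.004449 (-47.0 dB); phase: φ = -89.7°.

|H| = 0.004449 (-47.0 dB), φ = -89.7°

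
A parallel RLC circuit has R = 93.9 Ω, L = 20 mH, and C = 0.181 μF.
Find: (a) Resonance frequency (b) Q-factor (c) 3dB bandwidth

Step 1 — Resonance: ω₀ = 1/√(LC) = 1/√(0.02·1.81e-07) = 1.662e+04 rad/s.
Step 2 — f₀ = ω₀/(2π) = 2645 Hz.
Step 3 — Parallel Q: Q = R/(ω₀L) = 93.9/(1.662e+04·0.02) = 0.2825.
Step 4 — Bandwidth: Δω = ω₀/Q = 5.884e+04 rad/s; BW = Δω/(2π) = 9364 Hz.

(a) f₀ = 2645 Hz  (b) Q = 0.2825  (c) BW = 9364 Hz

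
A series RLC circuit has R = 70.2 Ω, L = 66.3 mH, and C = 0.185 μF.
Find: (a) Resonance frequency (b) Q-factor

Step 1 — Resonance condition Im(Z)=0 gives ω₀ = 1/√(LC).
Step 2 — ω₀ = 1/√(0.0663·1.85e-07) = 9029 rad/s.
Step 3 — f₀ = ω₀/(2π) = 1437 Hz.
Step 4 — Series Q: Q = ω₀L/R = 9029·0.0663/70.2 = 8.528.

(a) f₀ = 1437 Hz  (b) Q = 8.528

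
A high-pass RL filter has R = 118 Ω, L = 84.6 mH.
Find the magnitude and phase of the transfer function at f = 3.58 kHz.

Step 1 — Angular frequency: ω = 2π·3580 = 2.249e+04 rad/s.
Step 2 — Transfer function: H(jω) = jωL/(R + jωL).
Step 3 — Numerator jωL = j·1903; denominator R + jωL = 118 + j1903.
Step 4 — H = 0.9962 + j0.06177.
Step 5 — Magnitude: |H| = 0.9981 (-0.0 dB); phase: φ = 3.5°.

|H| = 0.9981 (-0.0 dB), φ = 3.5°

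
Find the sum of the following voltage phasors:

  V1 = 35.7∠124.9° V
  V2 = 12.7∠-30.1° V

Step 1 — Convert each phasor to rectangular form:
  V1 = 35.7·(cos(124.9°) + j·sin(124.9°)) = -20.43 + j29.28 V
  V2 = 12.7·(cos(-30.1°) + j·sin(-30.1°)) = 10.99 - j6.369 V
Step 2 — Sum components: V_total = -9.438 + j22.91 V.
Step 3 — Convert to polar: |V_total| = 24.78 V, ∠V_total = 112.4°.

V_total = 24.78∠112.4° V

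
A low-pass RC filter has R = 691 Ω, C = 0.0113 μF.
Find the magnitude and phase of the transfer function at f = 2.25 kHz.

Step 1 — Angular frequency: ω = 2π·2250 = 1.414e+04 rad/s.
Step 2 — Transfer function: H(jω) = 1/(1 + jωRC).
Step 3 — Denominator: 1 + jωRC = 1 + j·1.414e+04·691·1.13e-08 = 1 + j0.1104.
Step 4 — H = 0.988 - j0.1091.
Step 5 — Magnitude: |H| = 0.994 (-0.1 dB); phase: φ = -6.3°.

|H| = 0.994 (-0.1 dB), φ = -6.3°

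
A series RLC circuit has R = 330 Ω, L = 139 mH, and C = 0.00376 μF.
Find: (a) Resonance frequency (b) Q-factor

Step 1 — Resonance condition Im(Z)=0 gives ω₀ = 1/√(LC).
Step 2 — ω₀ = 1/√(0.139·3.76e-09) = 4.374e+04 rad/s.
Step 3 — f₀ = ω₀/(2π) = 6962 Hz.
Step 4 — Series Q: Q = ω₀L/R = 4.374e+04·0.139/330 = 18.42.

(a) f₀ = 6962 Hz  (b) Q = 18.42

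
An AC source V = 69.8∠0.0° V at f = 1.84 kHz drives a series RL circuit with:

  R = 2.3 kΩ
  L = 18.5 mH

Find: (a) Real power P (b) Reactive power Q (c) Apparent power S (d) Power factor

Step 1 — Angular frequency: ω = 2π·f = 2π·1840 = 1.156e+04 rad/s.
Step 2 — Component impedances:
  R: Z = R = 2300 Ω
  L: Z = jωL = j·1.156e+04·0.0185 = 0 + j213.9 Ω
Step 3 — Series combination: Z_total = R + L = 2300 + j213.9 Ω = 2310∠5.3° Ω.
Step 4 — Source phasor: V = 69.8∠0.0° V = 69.8 V.
Step 5 — Current: I = V / Z = 0.03009 - j0.002798 A = 0.03022∠-5.3° A.
Step 6 — Complex power: S = V·I* = 2.1 + j0.1953 VA.
Step 7 — Real power: P = Re(S) = 2.1 W.
Step 8 — Reactive power: Q = Im(S) = 0.1953 VAR.
Step 9 — Apparent power: |S| = 2.109 VA.
Step 10 — Power factor: PF = P/|S| = 0.9957 (lagging).

(a) P = 2.1 W  (b) Q = 0.1953 VAR  (c) S = 2.109 VA  (d) PF = 0.9957 (lagging)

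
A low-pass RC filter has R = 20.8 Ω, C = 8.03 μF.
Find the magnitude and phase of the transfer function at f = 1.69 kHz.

Step 1 — Angular frequency: ω = 2π·1690 = 1.062e+04 rad/s.
Step 2 — Transfer function: H(jω) = 1/(1 + jωRC).
Step 3 — Denominator: 1 + jωRC = 1 + j·1.062e+04·20.8·8.03e-06 = 1 + j1.774.
Step 4 — H = 0.2412 - j0.4278.
Step 5 — Magnitude: |H| = 0.4911 (-6.2 dB); phase: φ = -60.6°.

|H| = 0.4911 (-6.2 dB), φ = -60.6°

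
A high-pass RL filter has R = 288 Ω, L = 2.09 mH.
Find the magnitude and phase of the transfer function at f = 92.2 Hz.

Step 1 — Angular frequency: ω = 2π·92.2 = 579.3 rad/s.
Step 2 — Transfer function: H(jω) = jωL/(R + jωL).
Step 3 — Numerator jωL = j·1.211; denominator R + jωL = 288 + j1.211.
Step 4 — H = 1.767e-05 + j0.004204.
Step 5 — Magnitude: |H| = 0.004204 (-47.5 dB); phase: φ = 89.8°.

|H| = 0.004204 (-47.5 dB), φ = 89.8°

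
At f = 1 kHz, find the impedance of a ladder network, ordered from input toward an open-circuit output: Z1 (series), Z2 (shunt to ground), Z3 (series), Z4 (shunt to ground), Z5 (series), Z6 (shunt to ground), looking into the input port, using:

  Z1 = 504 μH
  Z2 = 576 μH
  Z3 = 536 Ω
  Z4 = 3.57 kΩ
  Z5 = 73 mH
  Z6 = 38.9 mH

Step 1 — Angular frequency: ω = 2π·f = 2π·1000 = 6283 rad/s.
Step 2 — Component impedances:
  Z1: Z = jωL = j·6283·0.000504 = 0 + j3.167 Ω
  Z2: Z = jωL = j·6283·0.000576 = 0 + j3.619 Ω
  Z3: Z = R = 536 Ω
  Z4: Z = R = 3570 Ω
  Z5: Z = jωL = j·6283·0.073 = 0 + j458.7 Ω
  Z6: Z = jωL = j·6283·0.0389 = 0 + j244.4 Ω
Step 3 — Ladder network (open output): work backward from the far end, alternating series and parallel combinations. Z_in = 0.009623 + j6.776 Ω = 6.776∠89.9° Ω.

Z = 0.009623 + j6.776 Ω = 6.776∠89.9° Ω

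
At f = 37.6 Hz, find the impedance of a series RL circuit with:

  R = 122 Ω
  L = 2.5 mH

Step 1 — Angular frequency: ω = 2π·f = 2π·37.6 = 236.2 rad/s.
Step 2 — Component impedances:
  R: Z = R = 122 Ω
  L: Z = jωL = j·236.2·0.0025 = 0 + j0.5906 Ω
Step 3 — Series combination: Z_total = R + L = 122 + j0.5906 Ω = 122∠0.3° Ω.

Z = 122 + j0.5906 Ω = 122∠0.3° Ω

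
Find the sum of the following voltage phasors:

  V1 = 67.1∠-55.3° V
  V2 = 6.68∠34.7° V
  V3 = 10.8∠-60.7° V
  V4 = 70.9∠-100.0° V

Step 1 — Convert each phasor to rectangular form:
  V1 = 67.1·(cos(-55.3°) + j·sin(-55.3°)) = 38.2 - j55.17 V
  V2 = 6.68·(cos(34.7°) + j·sin(34.7°)) = 5.492 + j3.803 V
  V3 = 10.8·(cos(-60.7°) + j·sin(-60.7°)) = 5.285 - j9.418 V
  V4 = 70.9·(cos(-100.0°) + j·sin(-100.0°)) = -12.31 - j69.82 V
Step 2 — Sum components: V_total = 36.66 - j130.6 V.
Step 3 — Convert to polar: |V_total| = 135.7 V, ∠V_total = -74.3°.

V_total = 135.7∠-74.3° V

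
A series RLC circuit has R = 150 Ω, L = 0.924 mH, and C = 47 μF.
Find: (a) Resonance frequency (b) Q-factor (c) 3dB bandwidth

Step 1 — Resonance condition Im(Z)=0 gives ω₀ = 1/√(LC).
Step 2 — ω₀ = 1/√(0.000924·4.7e-05) = 4799 rad/s.
Step 3 — f₀ = ω₀/(2π) = 763.7 Hz.
Step 4 — Series Q: Q = ω₀L/R = 4799·0.000924/150 = 0.02956.
Step 5 — 3dB bandwidth: Δω = ω₀/Q = 1.623e+05 rad/s; BW = Δω/(2π) = 2.584e+04 Hz.

(a) f₀ = 763.7 Hz  (b) Q = 0.02956  (c) BW = 2.584e+04 Hz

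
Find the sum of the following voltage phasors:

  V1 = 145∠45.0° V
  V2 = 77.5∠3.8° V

Step 1 — Convert each phasor to rectangular form:
  V1 = 145·(cos(45.0°) + j·sin(45.0°)) = 102.5 + j102.5 V
  V2 = 77.5·(cos(3.8°) + j·sin(3.8°)) = 77.33 + j5.136 V
Step 2 — Sum components: V_total = 179.9 + j107.7 V.
Step 3 — Convert to polar: |V_total| = 209.6 V, ∠V_total = 30.9°.

V_total = 209.6∠30.9° V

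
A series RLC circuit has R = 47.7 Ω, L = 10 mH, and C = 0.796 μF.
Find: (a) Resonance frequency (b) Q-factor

Step 1 — Resonance condition Im(Z)=0 gives ω₀ = 1/√(LC).
Step 2 — ω₀ = 1/√(0.01·7.96e-07) = 1.121e+04 rad/s.
Step 3 — f₀ = ω₀/(2π) = 1784 Hz.
Step 4 — Series Q: Q = ω₀L/R = 1.121e+04·0.01/47.7 = 2.35.

(a) f₀ = 1784 Hz  (b) Q = 2.35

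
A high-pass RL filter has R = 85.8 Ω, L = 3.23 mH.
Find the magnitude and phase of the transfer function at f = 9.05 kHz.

Step 1 — Angular frequency: ω = 2π·9050 = 5.686e+04 rad/s.
Step 2 — Transfer function: H(jω) = jωL/(R + jωL).
Step 3 — Numerator jωL = j·183.7; denominator R + jωL = 85.8 + j183.7.
Step 4 — H = 0.8209 + j0.3835.
Step 5 — Magnitude: |H| = 0.906 (-0.9 dB); phase: φ = 25.0°.

|H| = 0.906 (-0.9 dB), φ = 25.0°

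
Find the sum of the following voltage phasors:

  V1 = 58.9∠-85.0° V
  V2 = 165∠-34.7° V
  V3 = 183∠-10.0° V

Step 1 — Convert each phasor to rectangular form:
  V1 = 58.9·(cos(-85.0°) + j·sin(-85.0°)) = 5.133 - j58.68 V
  V2 = 165·(cos(-34.7°) + j·sin(-34.7°)) = 135.7 - j93.93 V
  V3 = 183·(cos(-10.0°) + j·sin(-10.0°)) = 180.2 - j31.78 V
Step 2 — Sum components: V_total = 321 - j184.4 V.
Step 3 — Convert to polar: |V_total| = 370.2 V, ∠V_total = -29.9°.

V_total = 370.2∠-29.9° V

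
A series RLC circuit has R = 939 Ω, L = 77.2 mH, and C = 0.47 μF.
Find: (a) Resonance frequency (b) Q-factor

Step 1 — Resonance condition Im(Z)=0 gives ω₀ = 1/√(LC).
Step 2 — ω₀ = 1/√(0.0772·4.7e-07) = 5250 rad/s.
Step 3 — f₀ = ω₀/(2π) = 835.5 Hz.
Step 4 — Series Q: Q = ω₀L/R = 5250·0.0772/939 = 0.4316.

(a) f₀ = 835.5 Hz  (b) Q = 0.4316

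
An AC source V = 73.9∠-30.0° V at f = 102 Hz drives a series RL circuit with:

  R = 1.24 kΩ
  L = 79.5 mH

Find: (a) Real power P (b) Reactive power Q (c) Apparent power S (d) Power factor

Step 1 — Angular frequency: ω = 2π·f = 2π·102 = 640.9 rad/s.
Step 2 — Component impedances:
  R: Z = R = 1240 Ω
  L: Z = jωL = j·640.9·0.0795 = 0 + j50.95 Ω
Step 3 — Series combination: Z_total = R + L = 1240 + j50.95 Ω = 1241∠2.4° Ω.
Step 4 — Source phasor: V = 73.9∠-30.0° V = 64 - j36.95 V.
Step 5 — Current: I = V / Z = 0.0503 - j0.03187 A = 0.05955∠-32.4° A.
Step 6 — Complex power: S = V·I* = 4.397 + j0.1807 VA.
Step 7 — Real power: P = Re(S) = 4.397 W.
Step 8 — Reactive power: Q = Im(S) = 0.1807 VAR.
Step 9 — Apparent power: |S| = 4.4 VA.
Step 10 — Power factor: PF = P/|S| = 0.9992 (lagging).

(a) P = 4.397 W  (b) Q = 0.1807 VAR  (c) S = 4.4 VA  (d) PF = 0.9992 (lagging)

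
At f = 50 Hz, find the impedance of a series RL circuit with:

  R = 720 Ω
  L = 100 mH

Step 1 — Angular frequency: ω = 2π·f = 2π·50 = 314.2 rad/s.
Step 2 — Component impedances:
  R: Z = R = 720 Ω
  L: Z = jωL = j·314.2·0.1 = 0 + j31.42 Ω
Step 3 — Series combination: Z_total = R + L = 720 + j31.42 Ω = 720.7∠2.5° Ω.

Z = 720 + j31.42 Ω = 720.7∠2.5° Ω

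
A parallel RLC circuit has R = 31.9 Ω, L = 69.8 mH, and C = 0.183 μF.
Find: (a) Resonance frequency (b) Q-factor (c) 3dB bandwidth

Step 1 — Resonance: ω₀ = 1/√(LC) = 1/√(0.0698·1.83e-07) = 8848 rad/s.
Step 2 — f₀ = ω₀/(2π) = 1408 Hz.
Step 3 — Parallel Q: Q = R/(ω₀L) = 31.9/(8848·0.0698) = 0.05165.
Step 4 — Bandwidth: Δω = ω₀/Q = 1.713e+05 rad/s; BW = Δω/(2π) = 2.726e+04 Hz.

(a) f₀ = 1408 Hz  (b) Q = 0.05165  (c) BW = 2.726e+04 Hz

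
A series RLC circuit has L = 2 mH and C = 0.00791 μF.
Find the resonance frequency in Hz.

Step 1 — Resonance condition Im(Z)=0 gives ω₀ = 1/√(LC).
Step 2 — ω₀ = 1/√(0.002·7.91e-09) = 2.514e+05 rad/s.
Step 3 — f₀ = ω₀/(2π) = 4.001e+04 Hz.

f₀ = 4.001e+04 Hz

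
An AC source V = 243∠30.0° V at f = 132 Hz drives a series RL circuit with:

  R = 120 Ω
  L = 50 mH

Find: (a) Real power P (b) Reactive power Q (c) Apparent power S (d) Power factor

Step 1 — Angular frequency: ω = 2π·f = 2π·132 = 829.4 rad/s.
Step 2 — Component impedances:
  R: Z = R = 120 Ω
  L: Z = jωL = j·829.4·0.05 = 0 + j41.47 Ω
Step 3 — Series combination: Z_total = R + L = 120 + j41.47 Ω = 127∠19.1° Ω.
Step 4 — Source phasor: V = 243∠30.0° V = 210.4 + j121.5 V.
Step 5 — Current: I = V / Z = 1.879 + j0.3631 A = 1.914∠10.9° A.
Step 6 — Complex power: S = V·I* = 439.6 + j151.9 VA.
Step 7 — Real power: P = Re(S) = 439.6 W.
Step 8 — Reactive power: Q = Im(S) = 151.9 VAR.
Step 9 — Apparent power: |S| = 465.1 VA.
Step 10 — Power factor: PF = P/|S| = 0.9452 (lagging).

(a) P = 439.6 W  (b) Q = 151.9 VAR  (c) S = 465.1 VA  (d) PF = 0.9452 (lagging)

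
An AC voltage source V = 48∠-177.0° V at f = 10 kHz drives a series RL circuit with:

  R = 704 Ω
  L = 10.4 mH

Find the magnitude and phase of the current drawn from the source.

Step 1 — Angular frequency: ω = 2π·f = 2π·1e+04 = 6.283e+04 rad/s.
Step 2 — Component impedances:
  R: Z = R = 704 Ω
  L: Z = jωL = j·6.283e+04·0.0104 = 0 + j653.5 Ω
Step 3 — Series combination: Z_total = R + L = 704 + j653.5 Ω = 960.5∠42.9° Ω.
Step 4 — Source phasor: V = 48∠-177.0° V = -47.93 - j2.512 V.
Step 5 — Ohm's law: I = V / Z_total = (-47.93 - j2.512) / (704 + j653.5) = -0.03836 + j0.03203 A.
Step 6 — Convert to polar: |I| = 0.04997 A, ∠I = 140.1°.

I = 0.04997∠140.1° A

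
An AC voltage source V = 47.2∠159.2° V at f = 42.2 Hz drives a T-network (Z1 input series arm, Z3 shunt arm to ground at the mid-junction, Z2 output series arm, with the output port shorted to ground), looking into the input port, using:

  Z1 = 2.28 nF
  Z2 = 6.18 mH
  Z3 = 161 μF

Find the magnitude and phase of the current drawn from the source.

Step 1 — Angular frequency: ω = 2π·f = 2π·42.2 = 265.2 rad/s.
Step 2 — Component impedances:
  Z1: Z = 1/(jωC) = -j/(ω·C) = 0 - j1.654e+06 Ω
  Z2: Z = jωL = j·265.2·0.00618 = 0 + j1.639 Ω
  Z3: Z = 1/(jωC) = -j/(ω·C) = 0 - j23.43 Ω
Step 3 — With the output port shorted to ground, the output series arm Z2 runs from the junction to ground; the shunt arm Z3 also runs from the junction to ground. They appear in parallel: Z3 || Z2 = 0 + j1.762 Ω.
Step 4 — Series with input arm Z1: Z_in = Z1 + (Z3 || Z2) = 0 - j1.654e+06 Ω = 1.654e+06∠-90.0° Ω.
Step 5 — Source phasor: V = 47.2∠159.2° V = -44.12 + j16.76 V.
Step 6 — Ohm's law: I = V / Z_total = (-44.12 + j16.76) / (0 - j1.654e+06) = -1.013e-05 - j2.667e-05 A.
Step 7 — Convert to polar: |I| = 2.853e-05 A, ∠I = -110.8°.

I = 2.853e-05∠-110.8° A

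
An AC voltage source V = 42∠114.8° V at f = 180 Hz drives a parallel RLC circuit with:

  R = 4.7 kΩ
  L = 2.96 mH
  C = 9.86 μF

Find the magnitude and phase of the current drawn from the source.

Step 1 — Angular frequency: ω = 2π·f = 2π·180 = 1131 rad/s.
Step 2 — Component impedances:
  R: Z = R = 4700 Ω
  L: Z = jωL = j·1131·0.00296 = 0 + j3.348 Ω
  C: Z = 1/(jωC) = -j/(ω·C) = 0 - j89.67 Ω
Step 3 — Parallel combination: 1/Z_total = 1/R + 1/L + 1/C; Z_total = 0.002573 + j3.477 Ω = 3.477∠90.0° Ω.
Step 4 — Source phasor: V = 42∠114.8° V = -17.62 + j38.13 V.
Step 5 — Ohm's law: I = V / Z_total = (-17.62 + j38.13) / (0.002573 + j3.477) = 10.96 + j5.074 A.
Step 6 — Convert to polar: |I| = 12.08 A, ∠I = 24.8°.

I = 12.08∠24.8° A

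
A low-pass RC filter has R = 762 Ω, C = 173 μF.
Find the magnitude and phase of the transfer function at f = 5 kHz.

Step 1 — Angular frequency: ω = 2π·5000 = 3.142e+04 rad/s.
Step 2 — Transfer function: H(jω) = 1/(1 + jωRC).
Step 3 — Denominator: 1 + jωRC = 1 + j·3.142e+04·762·0.000173 = 1 + j4141.
Step 4 — H = 5.83e-08 - j0.0002415.
Step 5 — Magnitude: |H| = 0.0002415 (-72.3 dB); phase: φ = -90.0°.

|H| = 0.0002415 (-72.3 dB), φ = -90.0°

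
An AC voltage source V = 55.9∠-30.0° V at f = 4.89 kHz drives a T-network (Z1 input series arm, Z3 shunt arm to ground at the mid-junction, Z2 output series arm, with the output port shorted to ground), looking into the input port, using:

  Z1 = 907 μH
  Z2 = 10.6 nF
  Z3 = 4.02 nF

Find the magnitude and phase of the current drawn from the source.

Step 1 — Angular frequency: ω = 2π·f = 2π·4890 = 3.072e+04 rad/s.
Step 2 — Component impedances:
  Z1: Z = jωL = j·3.072e+04·0.000907 = 0 + j27.87 Ω
  Z2: Z = 1/(jωC) = -j/(ω·C) = 0 - j3070 Ω
  Z3: Z = 1/(jωC) = -j/(ω·C) = 0 - j8096 Ω
Step 3 — With the output port shorted to ground, the output series arm Z2 runs from the junction to ground; the shunt arm Z3 also runs from the junction to ground. They appear in parallel: Z3 || Z2 = 0 - j2226 Ω.
Step 4 — Series with input arm Z1: Z_in = Z1 + (Z3 || Z2) = 0 - j2198 Ω = 2198∠-90.0° Ω.
Step 5 — Source phasor: V = 55.9∠-30.0° V = 48.41 - j27.95 V.
Step 6 — Ohm's law: I = V / Z_total = (48.41 - j27.95) / (0 - j2198) = 0.01271 + j0.02202 A.
Step 7 — Convert to polar: |I| = 0.02543 A, ∠I = 60.0°.

I = 0.02543∠60.0° A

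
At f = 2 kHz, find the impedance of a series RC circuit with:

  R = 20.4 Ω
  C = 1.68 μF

Step 1 — Angular frequency: ω = 2π·f = 2π·2000 = 1.257e+04 rad/s.
Step 2 — Component impedances:
  R: Z = R = 20.4 Ω
  C: Z = 1/(jωC) = -j/(ω·C) = 0 - j47.37 Ω
Step 3 — Series combination: Z_total = R + C = 20.4 - j47.37 Ω = 51.57∠-66.7° Ω.

Z = 20.4 - j47.37 Ω = 51.57∠-66.7° Ω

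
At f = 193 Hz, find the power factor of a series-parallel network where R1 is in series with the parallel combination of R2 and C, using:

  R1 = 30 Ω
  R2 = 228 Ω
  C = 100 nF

Step 1 — Angular frequency: ω = 2π·f = 2π·193 = 1213 rad/s.
Step 2 — Component impedances:
  R1: Z = R = 30 Ω
  R2: Z = R = 228 Ω
  C: Z = 1/(jωC) = -j/(ω·C) = 0 - j8246 Ω
Step 3 — Parallel branch: R2 || C = 1/(1/R2 + 1/C) = 227.8 - j6.299 Ω.
Step 4 — Series with R1: Z_total = R1 + (R2 || C) = 257.8 - j6.299 Ω = 257.9∠-1.4° Ω.
Step 5 — Power factor: PF = cos(φ) = Re(Z)/|Z| = 257.83/257.9 = 0.9997.
Step 6 — Type: Im(Z) = -6.299 ⇒ leading (phase φ = -1.4°).

PF = 0.9997 (leading, φ = -1.4°)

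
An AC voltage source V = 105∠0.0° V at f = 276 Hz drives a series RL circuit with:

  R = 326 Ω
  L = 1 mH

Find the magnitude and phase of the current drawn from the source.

Step 1 — Angular frequency: ω = 2π·f = 2π·276 = 1734 rad/s.
Step 2 — Component impedances:
  R: Z = R = 326 Ω
  L: Z = jωL = j·1734·0.001 = 0 + j1.734 Ω
Step 3 — Series combination: Z_total = R + L = 326 + j1.734 Ω = 326∠0.3° Ω.
Step 4 — Source phasor: V = 105∠0.0° V = 105 V.
Step 5 — Ohm's law: I = V / Z_total = (105) / (326 + j1.734) = 0.3221 - j0.001713 A.
Step 6 — Convert to polar: |I| = 0.3221 A, ∠I = -0.3°.

I = 0.3221∠-0.3° A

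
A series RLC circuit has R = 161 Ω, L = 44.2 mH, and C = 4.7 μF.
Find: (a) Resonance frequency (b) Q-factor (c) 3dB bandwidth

Step 1 — Resonance: ω₀ = 1/√(LC) = 1/√(0.0442·4.7e-06) = 2194 rad/s.
Step 2 — f₀ = ω₀/(2π) = 349.2 Hz.
Step 3 — Series Q: Q = ω₀L/R = 2194·0.0442/161 = 0.6023.
Step 4 — Bandwidth: Δω = ω₀/Q = 3643 rad/s; BW = Δω/(2π) = 579.7 Hz.

(a) f₀ = 349.2 Hz  (b) Q = 0.6023  (c) BW = 579.7 Hz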